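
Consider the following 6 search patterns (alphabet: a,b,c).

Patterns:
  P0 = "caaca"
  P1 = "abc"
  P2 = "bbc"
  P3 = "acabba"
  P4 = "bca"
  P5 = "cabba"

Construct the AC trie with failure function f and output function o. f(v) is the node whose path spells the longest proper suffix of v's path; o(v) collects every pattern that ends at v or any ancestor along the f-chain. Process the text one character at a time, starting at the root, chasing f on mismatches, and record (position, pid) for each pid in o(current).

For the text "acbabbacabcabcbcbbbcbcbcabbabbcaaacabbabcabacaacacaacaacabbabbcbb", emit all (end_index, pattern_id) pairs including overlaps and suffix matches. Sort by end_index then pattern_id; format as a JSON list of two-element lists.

Build:
Trie nodes:
  0='ε' goto a→6 b→9 c→1
  1='c' goto a→2
  2='ca' goto a→3 b→19
  3='caa' goto c→4
  4='caac' goto a→5
  5='caaca' goto ·  [P0 ends]
  6='a' goto b→7 c→12
  7='ab' goto c→8
  8='abc' goto ·  [P1 ends]
  9='b' goto b→10 c→17
  10='bb' goto c→11
  11='bbc' goto ·  [P2 ends]
  12='ac' goto a→13
  13='aca' goto b→14
  14='acab' goto b→15
  15='acabb' goto a→16
  16='acabba' goto ·  [P3 ends]
  17='bc' goto a→18
  18='bca' goto ·  [P4 ends]
  19='cab' goto b→20
  20='cabb' goto a→21
  21='cabba' goto ·  [P5 ends]

BFS fail/out derivation:
  n1('c'): parent n0 fail=0; on 'c' 0 → fail=0;  out ∅∪∅=∅
  n6('a'): parent n0 fail=0; on 'a' 0 → fail=0;  out ∅∪∅=∅
  n9('b'): parent n0 fail=0; on 'b' 0 → fail=0;  out ∅∪∅=∅
  n2('ca'): parent n1 fail=0; on 'a' 0 → fail=6;  out ∅∪∅=∅
  n7('ab'): parent n6 fail=0; on 'b' 0 → fail=9;  out ∅∪∅=∅
  n10('bb'): parent n9 fail=0; on 'b' 0 → fail=9;  out ∅∪∅=∅
  n12('ac'): parent n6 fail=0; on 'c' 0 → fail=1;  out ∅∪∅=∅
  n17('bc'): parent n9 fail=0; on 'c' 0 → fail=1;  out ∅∪∅=∅
  n3('caa'): parent n2 fail=6; on 'a' 6→0 → fail=6;  out ∅∪∅=∅
  n8('abc'): parent n7 fail=9; on 'c' 9 → fail=17;  out {1}∪∅={1}
  n11('bbc'): parent n10 fail=9; on 'c' 9 → fail=17;  out {2}∪∅={2}
  n13('aca'): parent n12 fail=1; on 'a' 1 → fail=2;  out ∅∪∅=∅
  n18('bca'): parent n17 fail=1; on 'a' 1 → fail=2;  out {4}∪∅={4}
  n19('cab'): parent n2 fail=6; on 'b' 6 → fail=7;  out ∅∪∅=∅
  n4('caac'): parent n3 fail=6; on 'c' 6 → fail=12;  out ∅∪∅=∅
  n14('acab'): parent n13 fail=2; on 'b' 2 → fail=19;  out ∅∪∅=∅
  n20('cabb'): parent n19 fail=7; on 'b' 7→9 → fail=10;  out ∅∪∅=∅
  n5('caaca'): parent n4 fail=12; on 'a' 12 → fail=13;  out {0}∪∅={0}
  n15('acabb'): parent n14 fail=19; on 'b' 19 → fail=20;  out ∅∪∅=∅
  n21('cabba'): parent n20 fail=10; on 'a' 10→9→0 → fail=6;  out {5}∪∅={5}
  n16('acabba'): parent n15 fail=20; on 'a' 20 → fail=21;  out {3}∪{5}={3,5}

Text stream:
[0] read 'a'  n0⇒n6
[1] read 'c'  n6⇒n12
[2] read 'b'  n12⇒n9 (via fail)
[3] read 'a'  n9⇒n6 (via fail)
[4] read 'b'  n6⇒n7
[5] read 'b'  n7⇒n10 (via fail)
[6] read 'a'  n10⇒n6 (via fail)
[7] read 'c'  n6⇒n12
[8] read 'a'  n12⇒n13
[9] read 'b'  n13⇒n14
[10] read 'c'  n14⇒n8 (via fail)  emit P1@[8:10]
[11] read 'a'  n8⇒n18 (via fail)  emit P4@[9:11]
[12] read 'b'  n18⇒n19 (via fail)
[13] read 'c'  n19⇒n8 (via fail)  emit P1@[11:13]
[14] read 'b'  n8⇒n9 (via fail)
[15] read 'c'  n9⇒n17
[16] read 'b'  n17⇒n9 (via fail)
[17] read 'b'  n9⇒n10
[18] read 'b'  n10⇒n10 (via fail)
[19] read 'c'  n10⇒n11  emit P2@[17:19]
[20] read 'b'  n11⇒n9 (via fail)
[21] read 'c'  n9⇒n17
[22] read 'b'  n17⇒n9 (via fail)
[23] read 'c'  n9⇒n17
[24] read 'a'  n17⇒n18  emit P4@[22:24]
[25] read 'b'  n18⇒n19 (via fail)
[26] read 'b'  n19⇒n20
[27] read 'a'  n20⇒n21  emit P5@[23:27]
[28] read 'b'  n21⇒n7 (via fail)
[29] read 'b'  n7⇒n10 (via fail)
[30] read 'c'  n10⇒n11  emit P2@[28:30]
[31] read 'a'  n11⇒n18 (via fail)  emit P4@[29:31]
[32] read 'a'  n18⇒n3 (via fail)
[33] read 'a'  n3⇒n6 (via fail)
[34] read 'c'  n6⇒n12
[35] read 'a'  n12⇒n13
[36] read 'b'  n13⇒n14
[37] read 'b'  n14⇒n15
[38] read 'a'  n15⇒n16  emit P3@[33:38],P5@[34:38]
[39] read 'b'  n16⇒n7 (via fail)
[40] read 'c'  n7⇒n8  emit P1@[38:40]
[41] read 'a'  n8⇒n18 (via fail)  emit P4@[39:41]
[42] read 'b'  n18⇒n19 (via fail)
[43] read 'a'  n19⇒n6 (via fail)
[44] read 'c'  n6⇒n12
[45] read 'a'  n12⇒n13
[46] read 'a'  n13⇒n3 (via fail)
[47] read 'c'  n3⇒n4
[48] read 'a'  n4⇒n5  emit P0@[44:48]
[49] read 'c'  n5⇒n12 (via fail)
[50] read 'a'  n12⇒n13
[51] read 'a'  n13⇒n3 (via fail)
[52] read 'c'  n3⇒n4
[53] read 'a'  n4⇒n5  emit P0@[49:53]
[54] read 'a'  n5⇒n3 (via fail)
[55] read 'c'  n3⇒n4
[56] read 'a'  n4⇒n5  emit P0@[52:56]
[57] read 'b'  n5⇒n14 (via fail)
[58] read 'b'  n14⇒n15
[59] read 'a'  n15⇒n16  emit P3@[54:59],P5@[55:59]
[60] read 'b'  n16⇒n7 (via fail)
[61] read 'b'  n7⇒n10 (via fail)
[62] read 'c'  n10⇒n11  emit P2@[60:62]
[63] read 'b'  n11⇒n9 (via fail)
[64] read 'b'  n9⇒n10

All matches (sorted): [[10,1],[11,4],[13,1],[19,2],[24,4],[27,5],[30,2],[31,4],[38,3],[38,5],[40,1],[41,4],[48,0],[53,0],[56,0],[59,3],[59,5],[62,2]]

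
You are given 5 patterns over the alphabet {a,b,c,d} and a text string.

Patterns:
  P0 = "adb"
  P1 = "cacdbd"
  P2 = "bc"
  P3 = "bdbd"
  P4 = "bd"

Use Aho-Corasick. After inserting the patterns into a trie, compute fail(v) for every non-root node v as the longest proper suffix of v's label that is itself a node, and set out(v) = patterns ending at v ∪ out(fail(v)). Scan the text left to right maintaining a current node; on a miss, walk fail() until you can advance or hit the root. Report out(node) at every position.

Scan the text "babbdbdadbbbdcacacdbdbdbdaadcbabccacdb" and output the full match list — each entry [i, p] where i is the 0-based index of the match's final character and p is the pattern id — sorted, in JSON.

Construct AC machine:
Trie (insert patterns):
  0='ε' goto a→1 b→10 c→4
  1='a' goto d→2
  2='ad' goto b→3
  3='adb' goto ·  ←P0
  4='c' goto a→5
  5='ca' goto c→6
  6='cac' goto d→7
  7='cacd' goto b→8
  8='cacdb' goto d→9
  9='cacdbd' goto ·  ←P1
  10='b' goto c→11 d→12
  11='bc' goto ·  ←P2
  12='bd' goto b→13  ←P4
  13='bdb' goto d→14
  14='bdbd' goto ·  ←P3

Failure links (BFS by depth):
  fail(1) 'a': from fail(0)=0 chase 'a': 0 ⇒ 0;  out=∅∪out(0)=∅
  fail(4) 'c': from fail(0)=0 chase 'c': 0 ⇒ 0;  out=∅∪out(0)=∅
  fail(10) 'b': from fail(0)=0 chase 'b': 0 ⇒ 0;  out=∅∪out(0)=∅
  fail(2) 'ad': from fail(1)=0 chase 'd': 0 ⇒ 0;  out=∅∪out(0)=∅
  fail(5) 'ca': from fail(4)=0 chase 'a': 0 ⇒ 1;  out=∅∪out(1)=∅
  fail(11) 'bc': from fail(10)=0 chase 'c': 0 ⇒ 4;  out={2}∪out(4)={2}
  fail(12) 'bd': from fail(10)=0 chase 'd': 0 ⇒ 0;  out={4}∪out(0)={4}
  fail(3) 'adb': from fail(2)=0 chase 'b': 0 ⇒ 10;  out={0}∪out(10)={0}
  fail(6) 'cac': from fail(5)=1 chase 'c': 1→0 ⇒ 4;  out=∅∪out(4)=∅
  fail(13) 'bdb': from fail(12)=0 chase 'b': 0 ⇒ 10;  out=∅∪out(10)=∅
  fail(7) 'cacd': from fail(6)=4 chase 'd': 4→0 ⇒ 0;  out=∅∪out(0)=∅
  fail(14) 'bdbd': from fail(13)=10 chase 'd': 10 ⇒ 12;  out={3}∪out(12)={3,4}
  fail(8) 'cacdb': from fail(7)=0 chase 'b': 0 ⇒ 10;  out=∅∪out(10)=∅
  fail(9) 'cacdbd': from fail(8)=10 chase 'd': 10 ⇒ 12;  out={1}∪out(12)={1,4}

Scan:
pos 0 'b': at 10
pos 1 'a': at 1 (via fail)
pos 2 'b': at 10 (via fail)
pos 3 'b': at 10 (via fail)
pos 4 'd': at 12  emit P4@[3:4]
pos 5 'b': at 13
pos 6 'd': at 14  emit P3@[3:6],P4@[5:6]
pos 7 'a': at 1 (via fail)
pos 8 'd': at 2
pos 9 'b': at 3  emit P0@[7:9]
pos 10 'b': at 10 (via fail)
pos 11 'b': at 10 (via fail)
pos 12 'd': at 12  emit P4@[11:12]
pos 13 'c': at 4 (via fail)
pos 14 'a': at 5
pos 15 'c': at 6
pos 16 'a': at 5 (via fail)
pos 17 'c': at 6
pos 18 'd': at 7
pos 19 'b': at 8
pos 20 'd': at 9  emit P1@[15:20],P4@[19:20]
pos 21 'b': at 13 (via fail)
pos 22 'd': at 14  emit P3@[19:22],P4@[21:22]
pos 23 'b': at 13 (via fail)
pos 24 'd': at 14  emit P3@[21:24],P4@[23:24]
pos 25 'a': at 1 (via fail)
pos 26 'a': at 1 (via fail)
pos 27 'd': at 2
pos 28 'c': at 4 (via fail)
pos 29 'b': at 10 (via fail)
pos 30 'a': at 1 (via fail)
pos 31 'b': at 10 (via fail)
pos 32 'c': at 11  emit P2@[31:32]
pos 33 'c': at 4 (via fail)
pos 34 'a': at 5
pos 35 'c': at 6
pos 36 'd': at 7
pos 37 'b': at 8

Matches: [[4,4],[6,3],[6,4],[9,0],[12,4],[20,1],[20,4],[22,3],[22,4],[24,3],[24,4],[32,2]]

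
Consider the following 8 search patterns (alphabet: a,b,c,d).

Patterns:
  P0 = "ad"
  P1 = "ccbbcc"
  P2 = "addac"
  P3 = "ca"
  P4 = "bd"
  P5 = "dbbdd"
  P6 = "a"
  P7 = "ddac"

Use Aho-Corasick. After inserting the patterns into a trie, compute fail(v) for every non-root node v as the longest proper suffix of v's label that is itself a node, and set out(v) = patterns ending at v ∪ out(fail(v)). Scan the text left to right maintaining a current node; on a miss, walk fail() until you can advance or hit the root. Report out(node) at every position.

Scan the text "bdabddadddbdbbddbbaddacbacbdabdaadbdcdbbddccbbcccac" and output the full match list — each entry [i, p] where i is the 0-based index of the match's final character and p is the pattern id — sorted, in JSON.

Build:
Trie nodes:
  n0 'ε': a→1 b→13 c→3 d→15
  n1 'a': d→2  ←P6
  n2 'ad': d→9  ←P0
  n3 'c': a→12 c→4
  n4 'cc': b→5
  n5 'ccb': b→6
  n6 'ccbb': c→7
  n7 'ccbbc': c→8
  n8 'ccbbcc': ·  ←P1
  n9 'add': a→10
  n10 'adda': c→11
  n11 'addac': ·  ←P2
  n12 'ca': ·  ←P3
  n13 'b': d→14
  n14 'bd': ·  ←P4
  n15 'd': b→16 d→20
  n16 'db': b→17
  n17 'dbb': d→18
  n18 'dbbd': d→19
  n19 'dbbdd': ·  ←P5
  n20 'dd': a→21
  n21 'dda': c→22
  n22 'ddac': ·  ←P7

Failure links (BFS by depth):
  fail(1) 'a': from fail(0)=0 chase 'a': 0 ⇒ 0;  out={6}∪out(0)={6}
  fail(3) 'c': from fail(0)=0 chase 'c': 0 ⇒ 0;  out=∅∪out(0)=∅
  fail(13) 'b': from fail(0)=0 chase 'b': 0 ⇒ 0;  out=∅∪out(0)=∅
  fail(15) 'd': from fail(0)=0 chase 'd': 0 ⇒ 0;  out=∅∪out(0)=∅
  fail(2) 'ad': from fail(1)=0 chase 'd': 0 ⇒ 15;  out={0}∪out(15)={0}
  fail(4) 'cc': from fail(3)=0 chase 'c': 0 ⇒ 3;  out=∅∪out(3)=∅
  fail(12) 'ca': from fail(3)=0 chase 'a': 0 ⇒ 1;  out={3}∪out(1)={3,6}
  fail(14) 'bd': from fail(13)=0 chase 'd': 0 ⇒ 15;  out={4}∪out(15)={4}
  fail(16) 'db': from fail(15)=0 chase 'b': 0 ⇒ 13;  out=∅∪out(13)=∅
  fail(20) 'dd': from fail(15)=0 chase 'd': 0 ⇒ 15;  out=∅∪out(15)=∅
  fail(5) 'ccb': from fail(4)=3 chase 'b': 3→0 ⇒ 13;  out=∅∪out(13)=∅
  fail(9) 'add': from fail(2)=15 chase 'd': 15 ⇒ 20;  out=∅∪out(20)=∅
  fail(17) 'dbb': from fail(16)=13 chase 'b': 13→0 ⇒ 13;  out=∅∪out(13)=∅
  fail(21) 'dda': from fail(20)=15 chase 'a': 15→0 ⇒ 1;  out=∅∪out(1)={6}
  fail(6) 'ccbb': from fail(5)=13 chase 'b': 13→0 ⇒ 13;  out=∅∪out(13)=∅
  fail(10) 'adda': from fail(9)=20 chase 'a': 20 ⇒ 21;  out=∅∪out(21)={6}
  fail(18) 'dbbd': from fail(17)=13 chase 'd': 13 ⇒ 14;  out=∅∪out(14)={4}
  fail(22) 'ddac': from fail(21)=1 chase 'c': 1→0 ⇒ 3;  out={7}∪out(3)={7}
  fail(7) 'ccbbc': from fail(6)=13 chase 'c': 13→0 ⇒ 3;  out=∅∪out(3)=∅
  fail(11) 'addac': from fail(10)=21 chase 'c': 21 ⇒ 22;  out={2}∪out(22)={2,7}
  fail(19) 'dbbdd': from fail(18)=14 chase 'd': 14→15 ⇒ 20;  out={5}∪out(20)={5}
  fail(8) 'ccbbcc': from fail(7)=3 chase 'c': 3 ⇒ 4;  out={1}∪out(4)={1}

Scan:
[0] read 'b'  n0⇒n13
[1] read 'd'  n13⇒n14  emit P4@[0:1]
[2] read 'a'  n14⇒n1 (via fail)  emit P6@[2:2]
[3] read 'b'  n1⇒n13 (via fail)
[4] read 'd'  n13⇒n14  emit P4@[3:4]
[5] read 'd'  n14⇒n20 (via fail)
[6] read 'a'  n20⇒n21  emit P6@[6:6]
[7] read 'd'  n21⇒n2 (via fail)  emit P0@[6:7]
[8] read 'd'  n2⇒n9
[9] read 'd'  n9⇒n20 (via fail)
[10] read 'b'  n20⇒n16 (via fail)
[11] read 'd'  n16⇒n14 (via fail)  emit P4@[10:11]
[12] read 'b'  n14⇒n16 (via fail)
[13] read 'b'  n16⇒n17
[14] read 'd'  n17⇒n18  emit P4@[13:14]
[15] read 'd'  n18⇒n19  emit P5@[11:15]
[16] read 'b'  n19⇒n16 (via fail)
[17] read 'b'  n16⇒n17
[18] read 'a'  n17⇒n1 (via fail)  emit P6@[18:18]
[19] read 'd'  n1⇒n2  emit P0@[18:19]
[20] read 'd'  n2⇒n9
[21] read 'a'  n9⇒n10  emit P6@[21:21]
[22] read 'c'  n10⇒n11  emit P2@[18:22],P7@[19:22]
[23] read 'b'  n11⇒n13 (via fail)
[24] read 'a'  n13⇒n1 (via fail)  emit P6@[24:24]
[25] read 'c'  n1⇒n3 (via fail)
[26] read 'b'  n3⇒n13 (via fail)
[27] read 'd'  n13⇒n14  emit P4@[26:27]
[28] read 'a'  n14⇒n1 (via fail)  emit P6@[28:28]
[29] read 'b'  n1⇒n13 (via fail)
[30] read 'd'  n13⇒n14  emit P4@[29:30]
[31] read 'a'  n14⇒n1 (via fail)  emit P6@[31:31]
[32] read 'a'  n1⇒n1 (via fail)  emit P6@[32:32]
[33] read 'd'  n1⇒n2  emit P0@[32:33]
[34] read 'b'  n2⇒n16 (via fail)
[35] read 'd'  n16⇒n14 (via fail)  emit P4@[34:35]
[36] read 'c'  n14⇒n3 (via fail)
[37] read 'd'  n3⇒n15 (via fail)
[38] read 'b'  n15⇒n16
[39] read 'b'  n16⇒n17
[40] read 'd'  n17⇒n18  emit P4@[39:40]
[41] read 'd'  n18⇒n19  emit P5@[37:41]
[42] read 'c'  n19⇒n3 (via fail)
[43] read 'c'  n3⇒n4
[44] read 'b'  n4⇒n5
[45] read 'b'  n5⇒n6
[46] read 'c'  n6⇒n7
[47] read 'c'  n7⇒n8  emit P1@[42:47]
[48] read 'c'  n8⇒n4 (via fail)
[49] read 'a'  n4⇒n12 (via fail)  emit P3@[48:49],P6@[49:49]
[50] read 'c'  n12⇒n3 (via fail)

Result: [[1,4],[2,6],[4,4],[6,6],[7,0],[11,4],[14,4],[15,5],[18,6],[19,0],[21,6],[22,2],[22,7],[24,6],[27,4],[28,6],[30,4],[31,6],[32,6],[33,0],[35,4],[40,4],[41,5],[47,1],[49,3],[49,6]]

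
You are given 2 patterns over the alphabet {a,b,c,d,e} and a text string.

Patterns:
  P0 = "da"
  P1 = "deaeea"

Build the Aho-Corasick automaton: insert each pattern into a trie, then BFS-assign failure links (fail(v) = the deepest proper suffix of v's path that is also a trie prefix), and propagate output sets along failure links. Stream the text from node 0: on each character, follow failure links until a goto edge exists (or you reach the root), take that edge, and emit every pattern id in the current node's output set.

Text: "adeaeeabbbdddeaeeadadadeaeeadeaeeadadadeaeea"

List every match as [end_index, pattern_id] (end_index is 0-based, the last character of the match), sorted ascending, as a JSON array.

Construct AC machine:
Trie nodes:
  n0 'ε': d→1
  n1 'd': a→2 e→3
  n2 'da': ·  [P0 ends]
  n3 'de': a→4
  n4 'dea': e→5
  n5 'deae': e→6
  n6 'deaee': a→7
  n7 'deaeea': ·  [P1 ends]

Failure links (BFS by depth):
  fail(1) 'd': from fail(0)=0 chase 'd': 0 ⇒ 0;  out=∅∪out(0)=∅
  fail(2) 'da': from fail(1)=0 chase 'a': 0 ⇒ 0;  out={0}∪out(0)={0}
  fail(3) 'de': from fail(1)=0 chase 'e': 0 ⇒ 0;  out=∅∪out(0)=∅
  fail(4) 'dea': from fail(3)=0 chase 'a': 0 ⇒ 0;  out=∅∪out(0)=∅
  fail(5) 'deae': from fail(4)=0 chase 'e': 0 ⇒ 0;  out=∅∪out(0)=∅
  fail(6) 'deaee': from fail(5)=0 chase 'e': 0 ⇒ 0;  out=∅∪out(0)=∅
  fail(7) 'deaeea': from fail(6)=0 chase 'a': 0 ⇒ 0;  out={1}∪out(0)={1}

Text stream:
i=0 'a': node 0→0
i=1 'd': node 0→1
i=2 'e': node 1→3
i=3 'a': node 3→4
i=4 'e': node 4→5
i=5 'e': node 5→6
i=6 'a': node 6→7  → match P1@[1:6]
i=7 'b': node 7→0 (fail-walked)
i=8 'b': node 0→0
i=9 'b': node 0→0
i=10 'd': node 0→1
i=11 'd': node 1→1 (fail-walked)
i=12 'd': node 1→1 (fail-walked)
i=13 'e': node 1→3
i=14 'a': node 3→4
i=15 'e': node 4→5
i=16 'e': node 5→6
i=17 'a': node 6→7  → match P1@[12:17]
i=18 'd': node 7→1 (fail-walked)
i=19 'a': node 1→2  → match P0@[18:19]
i=20 'd': node 2→1 (fail-walked)
i=21 'a': node 1→2  → match P0@[20:21]
i=22 'd': node 2→1 (fail-walked)
i=23 'e': node 1→3
i=24 'a': node 3→4
i=25 'e': node 4→5
i=26 'e': node 5→6
i=27 'a': node 6→7  → match P1@[22:27]
i=28 'd': node 7→1 (fail-walked)
i=29 'e': node 1→3
i=30 'a': node 3→4
i=31 'e': node 4→5
i=32 'e': node 5→6
i=33 'a': node 6→7  → match P1@[28:33]
i=34 'd': node 7→1 (fail-walked)
i=35 'a': node 1→2  → match P0@[34:35]
i=36 'd': node 2→1 (fail-walked)
i=37 'a': node 1→2  → match P0@[36:37]
i=38 'd': node 2→1 (fail-walked)
i=39 'e': node 1→3
i=40 'a': node 3→4
i=41 'e': node 4→5
i=42 'e': node 5→6
i=43 'a': node 6→7  → match P1@[38:43]

Matches: [[6,1],[17,1],[19,0],[21,0],[27,1],[33,1],[35,0],[37,0],[43,1]]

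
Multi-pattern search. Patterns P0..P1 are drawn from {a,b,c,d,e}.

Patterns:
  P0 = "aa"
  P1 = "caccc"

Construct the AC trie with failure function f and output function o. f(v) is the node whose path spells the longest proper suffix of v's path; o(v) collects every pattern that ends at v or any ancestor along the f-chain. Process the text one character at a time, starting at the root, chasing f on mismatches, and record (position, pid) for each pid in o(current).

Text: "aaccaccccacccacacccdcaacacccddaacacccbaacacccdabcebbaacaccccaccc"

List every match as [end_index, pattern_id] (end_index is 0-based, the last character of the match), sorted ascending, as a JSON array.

Construct AC machine:
Trie nodes:
  0='ε' goto a→1 c→3
  1='a' goto a→2
  2='aa' goto ·  [P0 ends]
  3='c' goto a→4
  4='ca' goto c→5
  5='cac' goto c→6
  6='cacc' goto c→7
  7='caccc' goto ·  [P1 ends]

Failure links (BFS by depth):
  fail(1) 'a': from fail(0)=0 chase 'a': 0 ⇒ 0;  out=∅∪out(0)=∅
  fail(3) 'c': from fail(0)=0 chase 'c': 0 ⇒ 0;  out=∅∪out(0)=∅
  fail(2) 'aa': from fail(1)=0 chase 'a': 0 ⇒ 1;  out={0}∪out(1)={0}
  fail(4) 'ca': from fail(3)=0 chase 'a': 0 ⇒ 1;  out=∅∪out(1)=∅
  fail(5) 'cac': from fail(4)=1 chase 'c': 1→0 ⇒ 3;  out=∅∪out(3)=∅
  fail(6) 'cacc': from fail(5)=3 chase 'c': 3→0 ⇒ 3;  out=∅∪out(3)=∅
  fail(7) 'caccc': from fail(6)=3 chase 'c': 3→0 ⇒ 3;  out={1}∪out(3)={1}

Scan:
[0] read 'a'  n0⇒n1
[1] read 'a'  n1⇒n2  ** P0@[0:1]
[2] read 'c'  n2⇒n3 (via fail)
[3] read 'c'  n3⇒n3 (via fail)
[4] read 'a'  n3⇒n4
[5] read 'c'  n4⇒n5
[6] read 'c'  n5⇒n6
[7] read 'c'  n6⇒n7  ** P1@[3:7]
[8] read 'c'  n7⇒n3 (via fail)
[9] read 'a'  n3⇒n4
[10] read 'c'  n4⇒n5
[11] read 'c'  n5⇒n6
[12] read 'c'  n6⇒n7  ** P1@[8:12]
[13] read 'a'  n7⇒n4 (via fail)
[14] read 'c'  n4⇒n5
[15] read 'a'  n5⇒n4 (via fail)
[16] read 'c'  n4⇒n5
[17] read 'c'  n5⇒n6
[18] read 'c'  n6⇒n7  ** P1@[14:18]
[19] read 'd'  n7⇒n0 (via fail)
[20] read 'c'  n0⇒n3
[21] read 'a'  n3⇒n4
[22] read 'a'  n4⇒n2 (via fail)  ** P0@[21:22]
[23] read 'c'  n2⇒n3 (via fail)
[24] read 'a'  n3⇒n4
[25] read 'c'  n4⇒n5
[26] read 'c'  n5⇒n6
[27] read 'c'  n6⇒n7  ** P1@[23:27]
[28] read 'd'  n7⇒n0 (via fail)
[29] read 'd'  n0⇒n0
[30] read 'a'  n0⇒n1
[31] read 'a'  n1⇒n2  ** P0@[30:31]
[32] read 'c'  n2⇒n3 (via fail)
[33] read 'a'  n3⇒n4
[34] read 'c'  n4⇒n5
[35] read 'c'  n5⇒n6
[36] read 'c'  n6⇒n7  ** P1@[32:36]
[37] read 'b'  n7⇒n0 (via fail)
[38] read 'a'  n0⇒n1
[39] read 'a'  n1⇒n2  ** P0@[38:39]
[40] read 'c'  n2⇒n3 (via fail)
[41] read 'a'  n3⇒n4
[42] read 'c'  n4⇒n5
[43] read 'c'  n5⇒n6
[44] read 'c'  n6⇒n7  ** P1@[40:44]
[45] read 'd'  n7⇒n0 (via fail)
[46] read 'a'  n0⇒n1
[47] read 'b'  n1⇒n0 (via fail)
[48] read 'c'  n0⇒n3
[49] read 'e'  n3⇒n0 (via fail)
[50] read 'b'  n0⇒n0
[51] read 'b'  n0⇒n0
[52] read 'a'  n0⇒n1
[53] read 'a'  n1⇒n2  ** P0@[52:53]
[54] read 'c'  n2⇒n3 (via fail)
[55] read 'a'  n3⇒n4
[56] read 'c'  n4⇒n5
[57] read 'c'  n5⇒n6
[58] read 'c'  n6⇒n7  ** P1@[54:58]
[59] read 'c'  n7⇒n3 (via fail)
[60] read 'a'  n3⇒n4
[61] read 'c'  n4⇒n5
[62] read 'c'  n5⇒n6
[63] read 'c'  n6⇒n7  ** P1@[59:63]

All matches (sorted): [[1,0],[7,1],[12,1],[18,1],[22,0],[27,1],[31,0],[36,1],[39,0],[44,1],[53,0],[58,1],[63,1]]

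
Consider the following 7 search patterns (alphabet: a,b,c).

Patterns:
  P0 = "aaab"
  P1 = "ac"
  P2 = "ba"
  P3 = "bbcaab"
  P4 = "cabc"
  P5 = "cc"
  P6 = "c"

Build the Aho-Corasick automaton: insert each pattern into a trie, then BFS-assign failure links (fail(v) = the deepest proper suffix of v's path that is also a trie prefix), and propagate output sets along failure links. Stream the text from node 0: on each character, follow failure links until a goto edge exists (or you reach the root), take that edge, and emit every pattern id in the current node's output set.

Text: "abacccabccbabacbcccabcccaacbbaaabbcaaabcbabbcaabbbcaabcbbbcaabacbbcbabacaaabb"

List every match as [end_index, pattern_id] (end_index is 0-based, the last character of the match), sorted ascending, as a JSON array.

Build automaton:
Trie (insert patterns):
  n0 'ε': a→1 b→6 c→13
  n1 'a': a→2 c→5
  n2 'aa': a→3
  n3 'aaa': b→4
  n4 'aaab': ·  [P0 ends]
  n5 'ac': ·  [P1 ends]
  n6 'b': a→7 b→8
  n7 'ba': ·  [P2 ends]
  n8 'bb': c→9
  n9 'bbc': a→10
  n10 'bbca': a→11
  n11 'bbcaa': b→12
  n12 'bbcaab': ·  [P3 ends]
  n13 'c': a→14 c→17  [P6 ends]
  n14 'ca': b→15
  n15 'cab': c→16
  n16 'cabc': ·  [P4 ends]
  n17 'cc': ·  [P5 ends]

Failure links (BFS by depth):
  n1('a'): parent n0 fail=0; on 'a' 0 → fail=0;  out ∅∪∅=∅
  n6('b'): parent n0 fail=0; on 'b' 0 → fail=0;  out ∅∪∅=∅
  n13('c'): parent n0 fail=0; on 'c' 0 → fail=0;  out {6}∪∅={6}
  n2('aa'): parent n1 fail=0; on 'a' 0 → fail=1;  out ∅∪∅=∅
  n5('ac'): parent n1 fail=0; on 'c' 0 → fail=13;  out {1}∪{6}={1,6}
  n7('ba'): parent n6 fail=0; on 'a' 0 → fail=1;  out {2}∪∅={2}
  n8('bb'): parent n6 fail=0; on 'b' 0 → fail=6;  out ∅∪∅=∅
  n14('ca'): parent n13 fail=0; on 'a' 0 → fail=1;  out ∅∪∅=∅
  n17('cc'): parent n13 fail=0; on 'c' 0 → fail=13;  out {5}∪{6}={5,6}
  n3('aaa'): parent n2 fail=1; on 'a' 1 → fail=2;  out ∅∪∅=∅
  n9('bbc'): parent n8 fail=6; on 'c' 6→0 → fail=13;  out ∅∪{6}={6}
  n15('cab'): parent n14 fail=1; on 'b' 1→0 → fail=6;  out ∅∪∅=∅
  n4('aaab'): parent n3 fail=2; on 'b' 2→1→0 → fail=6;  out {0}∪∅={0}
  n10('bbca'): parent n9 fail=13; on 'a' 13 → fail=14;  out ∅∪∅=∅
  n16('cabc'): parent n15 fail=6; on 'c' 6→0 → fail=13;  out {4}∪{6}={4,6}
  n11('bbcaa'): parent n10 fail=14; on 'a' 14→1 → fail=2;  out ∅∪∅=∅
  n12('bbcaab'): parent n11 fail=2; on 'b' 2→1→0 → fail=6;  out {3}∪∅={3}

Run:
pos 0 'a': at 1
pos 1 'b': at 6 ·f
pos 2 'a': at 7  emit P2@[1:2]
pos 3 'c': at 5 ·f  emit P1@[2:3],P6@[3:3]
pos 4 'c': at 17 ·f  emit P5@[3:4],P6@[4:4]
pos 5 'c': at 17 ·f  emit P5@[4:5],P6@[5:5]
pos 6 'a': at 14 ·f
pos 7 'b': at 15
pos 8 'c': at 16  emit P4@[5:8],P6@[8:8]
pos 9 'c': at 17 ·f  emit P5@[8:9],P6@[9:9]
pos 10 'b': at 6 ·f
pos 11 'a': at 7  emit P2@[10:11]
pos 12 'b': at 6 ·f
pos 13 'a': at 7  emit P2@[12:13]
pos 14 'c': at 5 ·f  emit P1@[13:14],P6@[14:14]
pos 15 'b': at 6 ·f
pos 16 'c': at 13 ·f  emit P6@[16:16]
pos 17 'c': at 17  emit P5@[16:17],P6@[17:17]
pos 18 'c': at 17 ·f  emit P5@[17:18],P6@[18:18]
pos 19 'a': at 14 ·f
pos 20 'b': at 15
pos 21 'c': at 16  emit P4@[18:21],P6@[21:21]
pos 22 'c': at 17 ·f  emit P5@[21:22],P6@[22:22]
pos 23 'c': at 17 ·f  emit P5@[22:23],P6@[23:23]
pos 24 'a': at 14 ·f
pos 25 'a': at 2 ·f
pos 26 'c': at 5 ·f  emit P1@[25:26],P6@[26:26]
pos 27 'b': at 6 ·f
pos 28 'b': at 8
pos 29 'a': at 7 ·f  emit P2@[28:29]
pos 30 'a': at 2 ·f
pos 31 'a': at 3
pos 32 'b': at 4  emit P0@[29:32]
pos 33 'b': at 8 ·f
pos 34 'c': at 9  emit P6@[34:34]
pos 35 'a': at 10
pos 36 'a': at 11
pos 37 'a': at 3 ·f
pos 38 'b': at 4  emit P0@[35:38]
pos 39 'c': at 13 ·f  emit P6@[39:39]
pos 40 'b': at 6 ·f
pos 41 'a': at 7  emit P2@[40:41]
pos 42 'b': at 6 ·f
pos 43 'b': at 8
pos 44 'c': at 9  emit P6@[44:44]
pos 45 'a': at 10
pos 46 'a': at 11
pos 47 'b': at 12  emit P3@[42:47]
pos 48 'b': at 8 ·f
pos 49 'b': at 8 ·f
pos 50 'c': at 9  emit P6@[50:50]
pos 51 'a': at 10
pos 52 'a': at 11
pos 53 'b': at 12  emit P3@[48:53]
pos 54 'c': at 13 ·f  emit P6@[54:54]
pos 55 'b': at 6 ·f
pos 56 'b': at 8
pos 57 'b': at 8 ·f
pos 58 'c': at 9  emit P6@[58:58]
pos 59 'a': at 10
pos 60 'a': at 11
pos 61 'b': at 12  emit P3@[56:61]
pos 62 'a': at 7 ·f  emit P2@[61:62]
pos 63 'c': at 5 ·f  emit P1@[62:63],P6@[63:63]
pos 64 'b': at 6 ·f
pos 65 'b': at 8
pos 66 'c': at 9  emit P6@[66:66]
pos 67 'b': at 6 ·f
pos 68 'a': at 7  emit P2@[67:68]
pos 69 'b': at 6 ·f
pos 70 'a': at 7  emit P2@[69:70]
pos 71 'c': at 5 ·f  emit P1@[70:71],P6@[71:71]
pos 72 'a': at 14 ·f
pos 73 'a': at 2 ·f
pos 74 'a': at 3
pos 75 'b': at 4  emit P0@[72:75]
pos 76 'b': at 8 ·f

All matches (sorted): [[2,2],[3,1],[3,6],[4,5],[4,6],[5,5],[5,6],[8,4],[8,6],[9,5],[9,6],[11,2],[13,2],[14,1],[14,6],[16,6],[17,5],[17,6],[18,5],[18,6],[21,4],[21,6],[22,5],[22,6],[23,5],[23,6],[26,1],[26,6],[29,2],[32,0],[34,6],[38,0],[39,6],[41,2],[44,6],[47,3],[50,6],[53,3],[54,6],[58,6],[61,3],[62,2],[63,1],[63,6],[66,6],[68,2],[70,2],[71,1],[71,6],[75,0]]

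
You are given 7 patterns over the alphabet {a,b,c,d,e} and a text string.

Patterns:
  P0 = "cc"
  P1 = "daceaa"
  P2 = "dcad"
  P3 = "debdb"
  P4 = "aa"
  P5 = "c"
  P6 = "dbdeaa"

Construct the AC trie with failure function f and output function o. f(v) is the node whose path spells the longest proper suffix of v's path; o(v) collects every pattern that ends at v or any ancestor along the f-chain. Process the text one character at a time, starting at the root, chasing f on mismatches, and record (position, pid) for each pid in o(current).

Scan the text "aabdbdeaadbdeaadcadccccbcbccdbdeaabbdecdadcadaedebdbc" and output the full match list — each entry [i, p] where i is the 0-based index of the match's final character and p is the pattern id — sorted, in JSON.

Construct AC machine:
Trie nodes:
  n0 'ε': a→16 c→1 d→3
  n1 'c': c→2  ←P5
  n2 'cc': ·  ←P0
  n3 'd': a→4 b→18 c→9 e→12
  n4 'da': c→5
  n5 'dac': e→6
  n6 'dace': a→7
  n7 'dacea': a→8
  n8 'daceaa': ·  ←P1
  n9 'dc': a→10
  n10 'dca': d→11
  n11 'dcad': ·  ←P2
  n12 'de': b→13
  n13 'deb': d→14
  n14 'debd': b→15
  n15 'debdb': ·  ←P3
  n16 'a': a→17
  n17 'aa': ·  ←P4
  n18 'db': d→19
  n19 'dbd': e→20
  n20 'dbde': a→21
  n21 'dbdea': a→22
  n22 'dbdeaa': ·  ←P6

Failure links (BFS by depth):
  fail(1) 'c': from fail(0)=0 chase 'c': 0 ⇒ 0;  out={5}∪out(0)={5}
  fail(3) 'd': from fail(0)=0 chase 'd': 0 ⇒ 0;  out=∅∪out(0)=∅
  fail(16) 'a': from fail(0)=0 chase 'a': 0 ⇒ 0;  out=∅∪out(0)=∅
  fail(2) 'cc': from fail(1)=0 chase 'c': 0 ⇒ 1;  out={0}∪out(1)={0,5}
  fail(4) 'da': from fail(3)=0 chase 'a': 0 ⇒ 16;  out=∅∪out(16)=∅
  fail(9) 'dc': from fail(3)=0 chase 'c': 0 ⇒ 1;  out=∅∪out(1)={5}
  fail(12) 'de': from fail(3)=0 chase 'e': 0 ⇒ 0;  out=∅∪out(0)=∅
  fail(17) 'aa': from fail(16)=0 chase 'a': 0 ⇒ 16;  out={4}∪out(16)={4}
  fail(18) 'db': from fail(3)=0 chase 'b': 0 ⇒ 0;  out=∅∪out(0)=∅
  fail(5) 'dac': from fail(4)=16 chase 'c': 16→0 ⇒ 1;  out=∅∪out(1)={5}
  fail(10) 'dca': from fail(9)=1 chase 'a': 1→0 ⇒ 16;  out=∅∪out(16)=∅
  fail(13) 'deb': from fail(12)=0 chase 'b': 0 ⇒ 0;  out=∅∪out(0)=∅
  fail(19) 'dbd': from fail(18)=0 chase 'd': 0 ⇒ 3;  out=∅∪out(3)=∅
  fail(6) 'dace': from fail(5)=1 chase 'e': 1→0 ⇒ 0;  out=∅∪out(0)=∅
  fail(11) 'dcad': from fail(10)=16 chase 'd': 16→0 ⇒ 3;  out={2}∪out(3)={2}
  fail(14) 'debd': from fail(13)=0 chase 'd': 0 ⇒ 3;  out=∅∪out(3)=∅
  fail(20) 'dbde': from fail(19)=3 chase 'e': 3 ⇒ 12;  out=∅∪out(12)=∅
  fail(7) 'dacea': from fail(6)=0 chase 'a': 0 ⇒ 16;  out=∅∪out(16)=∅
  fail(15) 'debdb': from fail(14)=3 chase 'b': 3 ⇒ 18;  out={3}∪out(18)={3}
  fail(21) 'dbdea': from fail(20)=12 chase 'a': 12→0 ⇒ 16;  out=∅∪out(16)=∅
  fail(8) 'daceaa': from fail(7)=16 chase 'a': 16 ⇒ 17;  out={1}∪out(17)={1,4}
  fail(22) 'dbdeaa': from fail(21)=16 chase 'a': 16 ⇒ 17;  out={6}∪out(17)={4,6}

Scan:
i=0 'a': node 0→16
i=1 'a': node 16→17  → match P4@[0:1]
i=2 'b': node 17→0 (via fail)
i=3 'd': node 0→3
i=4 'b': node 3→18
i=5 'd': node 18→19
i=6 'e': node 19→20
i=7 'a': node 20→21
i=8 'a': node 21→22  → match P4@[7:8],P6@[3:8]
i=9 'd': node 22→3 (via fail)
i=10 'b': node 3→18
i=11 'd': node 18→19
i=12 'e': node 19→20
i=13 'a': node 20→21
i=14 'a': node 21→22  → match P4@[13:14],P6@[9:14]
i=15 'd': node 22→3 (via fail)
i=16 'c': node 3→9  → match P5@[16:16]
i=17 'a': node 9→10
i=18 'd': node 10→11  → match P2@[15:18]
i=19 'c': node 11→9 (via fail)  → match P5@[19:19]
i=20 'c': node 9→2 (via fail)  → match P0@[19:20],P5@[20:20]
i=21 'c': node 2→2 (via fail)  → match P0@[20:21],P5@[21:21]
i=22 'c': node 2→2 (via fail)  → match P0@[21:22],P5@[22:22]
i=23 'b': node 2→0 (via fail)
i=24 'c': node 0→1  → match P5@[24:24]
i=25 'b': node 1→0 (via fail)
i=26 'c': node 0→1  → match P5@[26:26]
i=27 'c': node 1→2  → match P0@[26:27],P5@[27:27]
i=28 'd': node 2→3 (via fail)
i=29 'b': node 3→18
i=30 'd': node 18→19
i=31 'e': node 19→20
i=32 'a': node 20→21
i=33 'a': node 21→22  → match P4@[32:33],P6@[28:33]
i=34 'b': node 22→0 (via fail)
i=35 'b': node 0→0
i=36 'd': node 0→3
i=37 'e': node 3→12
i=38 'c': node 12→1 (via fail)  → match P5@[38:38]
i=39 'd': node 1→3 (via fail)
i=40 'a': node 3→4
i=41 'd': node 4→3 (via fail)
i=42 'c': node 3→9  → match P5@[42:42]
i=43 'a': node 9→10
i=44 'd': node 10→11  → match P2@[41:44]
i=45 'a': node 11→4 (via fail)
i=46 'e': node 4→0 (via fail)
i=47 'd': node 0→3
i=48 'e': node 3→12
i=49 'b': node 12→13
i=50 'd': node 13→14
i=51 'b': node 14→15  → match P3@[47:51]
i=52 'c': node 15→1 (via fail)  → match P5@[52:52]

Matches: [[1,4],[8,4],[8,6],[14,4],[14,6],[16,5],[18,2],[19,5],[20,0],[20,5],[21,0],[21,5],[22,0],[22,5],[24,5],[26,5],[27,0],[27,5],[33,4],[33,6],[38,5],[42,5],[44,2],[51,3],[52,5]]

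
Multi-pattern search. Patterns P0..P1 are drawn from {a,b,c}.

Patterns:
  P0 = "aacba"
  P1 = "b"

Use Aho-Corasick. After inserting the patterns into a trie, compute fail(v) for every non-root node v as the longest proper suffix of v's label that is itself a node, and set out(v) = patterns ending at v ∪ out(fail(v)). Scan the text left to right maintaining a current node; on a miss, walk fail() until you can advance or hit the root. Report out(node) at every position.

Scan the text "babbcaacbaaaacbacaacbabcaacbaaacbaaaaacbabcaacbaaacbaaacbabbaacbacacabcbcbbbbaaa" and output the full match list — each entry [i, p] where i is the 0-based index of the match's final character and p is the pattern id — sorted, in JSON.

Build automaton:
Trie (insert patterns):
  0='ε' goto a→1 b→6
  1='a' goto a→2
  2='aa' goto c→3
  3='aac' goto b→4
  4='aacb' goto a→5
  5='aacba' goto ·  [P0 ends]
  6='b' goto ·  [P1 ends]

BFS fail/out derivation:
  n1('a'): parent n0 fail=0; on 'a' 0 → fail=0;  out ∅∪∅=∅
  n6('b'): parent n0 fail=0; on 'b' 0 → fail=0;  out {1}∪∅={1}
  n2('aa'): parent n1 fail=0; on 'a' 0 → fail=1;  out ∅∪∅=∅
  n3('aac'): parent n2 fail=1; on 'c' 1→0 → fail=0;  out ∅∪∅=∅
  n4('aacb'): parent n3 fail=0; on 'b' 0 → fail=6;  out ∅∪{1}={1}
  n5('aacba'): parent n4 fail=6; on 'a' 6→0 → fail=1;  out {0}∪∅={0}

Run:
i=0 'b': node 0→6  emit P1@[0:0]
i=1 'a': node 6→1 (via fail)
i=2 'b': node 1→6 (via fail)  emit P1@[2:2]
i=3 'b': node 6→6 (via fail)  emit P1@[3:3]
i=4 'c': node 6→0 (via fail)
i=5 'a': node 0→1
i=6 'a': node 1→2
i=7 'c': node 2→3
i=8 'b': node 3→4  emit P1@[8:8]
i=9 'a': node 4→5  emit P0@[5:9]
i=10 'a': node 5→2 (via fail)
i=11 'a': node 2→2 (via fail)
i=12 'a': node 2→2 (via fail)
i=13 'c': node 2→3
i=14 'b': node 3→4  emit P1@[14:14]
i=15 'a': node 4→5  emit P0@[11:15]
i=16 'c': node 5→0 (via fail)
i=17 'a': node 0→1
i=18 'a': node 1→2
i=19 'c': node 2→3
i=20 'b': node 3→4  emit P1@[20:20]
i=21 'a': node 4→5  emit P0@[17:21]
i=22 'b': node 5→6 (via fail)  emit P1@[22:22]
i=23 'c': node 6→0 (via fail)
i=24 'a': node 0→1
i=25 'a': node 1→2
i=26 'c': node 2→3
i=27 'b': node 3→4  emit P1@[27:27]
i=28 'a': node 4→5  emit P0@[24:28]
i=29 'a': node 5→2 (via fail)
i=30 'a': node 2→2 (via fail)
i=31 'c': node 2→3
i=32 'b': node 3→4  emit P1@[32:32]
i=33 'a': node 4→5  emit P0@[29:33]
i=34 'a': node 5→2 (via fail)
i=35 'a': node 2→2 (via fail)
i=36 'a': node 2→2 (via fail)
i=37 'a': node 2→2 (via fail)
i=38 'c': node 2→3
i=39 'b': node 3→4  emit P1@[39:39]
i=40 'a': node 4→5  emit P0@[36:40]
i=41 'b': node 5→6 (via fail)  emit P1@[41:41]
i=42 'c': node 6→0 (via fail)
i=43 'a': node 0→1
i=44 'a': node 1→2
i=45 'c': node 2→3
i=46 'b': node 3→4  emit P1@[46:46]
i=47 'a': node 4→5  emit P0@[43:47]
i=48 'a': node 5→2 (via fail)
i=49 'a': node 2→2 (via fail)
i=50 'c': node 2→3
i=51 'b': node 3→4  emit P1@[51:51]
i=52 'a': node 4→5  emit P0@[48:52]
i=53 'a': node 5→2 (via fail)
i=54 'a': node 2→2 (via fail)
i=55 'c': node 2→3
i=56 'b': node 3→4  emit P1@[56:56]
i=57 'a': node 4→5  emit P0@[53:57]
i=58 'b': node 5→6 (via fail)  emit P1@[58:58]
i=59 'b': node 6→6 (via fail)  emit P1@[59:59]
i=60 'a': node 6→1 (via fail)
i=61 'a': node 1→2
i=62 'c': node 2→3
i=63 'b': node 3→4  emit P1@[63:63]
i=64 'a': node 4→5  emit P0@[60:64]
i=65 'c': node 5→0 (via fail)
i=66 'a': node 0→1
i=67 'c': node 1→0 (via fail)
i=68 'a': node 0→1
i=69 'b': node 1→6 (via fail)  emit P1@[69:69]
i=70 'c': node 6→0 (via fail)
i=71 'b': node 0→6  emit P1@[71:71]
i=72 'c': node 6→0 (via fail)
i=73 'b': node 0→6  emit P1@[73:73]
i=74 'b': node 6→6 (via fail)  emit P1@[74:74]
i=75 'b': node 6→6 (via fail)  emit P1@[75:75]
i=76 'b': node 6→6 (via fail)  emit P1@[76:76]
i=77 'a': node 6→1 (via fail)
i=78 'a': node 1→2
i=79 'a': node 2→2 (via fail)

All matches (sorted): [[0,1],[2,1],[3,1],[8,1],[9,0],[14,1],[15,0],[20,1],[21,0],[22,1],[27,1],[28,0],[32,1],[33,0],[39,1],[40,0],[41,1],[46,1],[47,0],[51,1],[52,0],[56,1],[57,0],[58,1],[59,1],[63,1],[64,0],[69,1],[71,1],[73,1],[74,1],[75,1],[76,1]]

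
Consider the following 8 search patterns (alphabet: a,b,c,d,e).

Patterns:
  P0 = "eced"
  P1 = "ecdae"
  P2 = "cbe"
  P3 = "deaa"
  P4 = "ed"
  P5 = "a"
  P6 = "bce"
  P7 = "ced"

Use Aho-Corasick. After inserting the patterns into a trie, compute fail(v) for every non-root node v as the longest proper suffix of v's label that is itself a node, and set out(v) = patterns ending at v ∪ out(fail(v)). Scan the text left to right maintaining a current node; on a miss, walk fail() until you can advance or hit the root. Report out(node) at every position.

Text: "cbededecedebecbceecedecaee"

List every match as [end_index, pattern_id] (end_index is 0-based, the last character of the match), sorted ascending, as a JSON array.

Build automaton:
Trie (insert patterns):
  n0 'ε': a→16 b→17 c→8 d→11 e→1
  n1 'e': c→2 d→15
  n2 'ec': d→5 e→3
  n3 'ece': d→4
  n4 'eced': ·  ←P0
  n5 'ecd': a→6
  n6 'ecda': e→7
  n7 'ecdae': ·  ←P1
  n8 'c': b→9 e→20
  n9 'cb': e→10
  n10 'cbe': ·  ←P2
  n11 'd': e→12
  n12 'de': a→13
  n13 'dea': a→14
  n14 'deaa': ·  ←P3
  n15 'ed': ·  ←P4
  n16 'a': ·  ←P5
  n17 'b': c→18
  n18 'bc': e→19
  n19 'bce': ·  ←P6
  n20 'ce': d→21
  n21 'ced': ·  ←P7

BFS fail/out derivation:
  n1('e'): parent n0 fail=0; on 'e' 0 → fail=0;  out ∅∪∅=∅
  n8('c'): parent n0 fail=0; on 'c' 0 → fail=0;  out ∅∪∅=∅
  n11('d'): parent n0 fail=0; on 'd' 0 → fail=0;  out ∅∪∅=∅
  n16('a'): parent n0 fail=0; on 'a' 0 → fail=0;  out {5}∪∅={5}
  n17('b'): parent n0 fail=0; on 'b' 0 → fail=0;  out ∅∪∅=∅
  n2('ec'): parent n1 fail=0; on 'c' 0 → fail=8;  out ∅∪∅=∅
  n9('cb'): parent n8 fail=0; on 'b' 0 → fail=17;  out ∅∪∅=∅
  n12('de'): parent n11 fail=0; on 'e' 0 → fail=1;  out ∅∪∅=∅
  n15('ed'): parent n1 fail=0; on 'd' 0 → fail=11;  out {4}∪∅={4}
  n18('bc'): parent n17 fail=0; on 'c' 0 → fail=8;  out ∅∪∅=∅
  n20('ce'): parent n8 fail=0; on 'e' 0 → fail=1;  out ∅∪∅=∅
  n3('ece'): parent n2 fail=8; on 'e' 8 → fail=20;  out ∅∪∅=∅
  n5('ecd'): parent n2 fail=8; on 'd' 8→0 → fail=11;  out ∅∪∅=∅
  n10('cbe'): parent n9 fail=17; on 'e' 17→0 → fail=1;  out {2}∪∅={2}
  n13('dea'): parent n12 fail=1; on 'a' 1→0 → fail=16;  out ∅∪{5}={5}
  n19('bce'): parent n18 fail=8; on 'e' 8 → fail=20;  out {6}∪∅={6}
  n21('ced'): parent n20 fail=1; on 'd' 1 → fail=15;  out {7}∪{4}={4,7}
  n4('eced'): parent n3 fail=20; on 'd' 20 → fail=21;  out {0}∪{4,7}={0,4,7}
  n6('ecda'): parent n5 fail=11; on 'a' 11→0 → fail=16;  out ∅∪{5}={5}
  n14('deaa'): parent n13 fail=16; on 'a' 16→0 → fail=16;  out {3}∪{5}={3,5}
  n7('ecdae'): parent n6 fail=16; on 'e' 16→0 → fail=1;  out {1}∪∅={1}

Scan:
pos 0 'c': at 8
pos 1 'b': at 9
pos 2 'e': at 10  emit P2@[0:2]
pos 3 'd': at 15 ·f  emit P4@[2:3]
pos 4 'e': at 12 ·f
pos 5 'd': at 15 ·f  emit P4@[4:5]
pos 6 'e': at 12 ·f
pos 7 'c': at 2 ·f
pos 8 'e': at 3
pos 9 'd': at 4  emit P0@[6:9],P4@[8:9],P7@[7:9]
pos 10 'e': at 12 ·f
pos 11 'b': at 17 ·f
pos 12 'e': at 1 ·f
pos 13 'c': at 2
pos 14 'b': at 9 ·f
pos 15 'c': at 18 ·f
pos 16 'e': at 19  emit P6@[14:16]
pos 17 'e': at 1 ·f
pos 18 'c': at 2
pos 19 'e': at 3
pos 20 'd': at 4  emit P0@[17:20],P4@[19:20],P7@[18:20]
pos 21 'e': at 12 ·f
pos 22 'c': at 2 ·f
pos 23 'a': at 16 ·f  emit P5@[23:23]
pos 24 'e': at 1 ·f
pos 25 'e': at 1 ·f

All matches (sorted): [[2,2],[3,4],[5,4],[9,0],[9,4],[9,7],[16,6],[20,0],[20,4],[20,7],[23,5]]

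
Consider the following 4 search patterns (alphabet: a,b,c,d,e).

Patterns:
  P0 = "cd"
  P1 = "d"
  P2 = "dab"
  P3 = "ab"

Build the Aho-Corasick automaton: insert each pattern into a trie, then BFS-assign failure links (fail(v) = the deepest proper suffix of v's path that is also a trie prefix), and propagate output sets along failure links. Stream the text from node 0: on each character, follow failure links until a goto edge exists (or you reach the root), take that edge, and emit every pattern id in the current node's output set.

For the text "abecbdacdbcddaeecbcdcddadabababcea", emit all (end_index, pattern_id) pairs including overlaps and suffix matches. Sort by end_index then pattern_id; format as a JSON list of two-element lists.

Construct AC machine:
Trie nodes:
  n0 'ε': a→6 c→1 d→3
  n1 'c': d→2
  n2 'cd': ·  ←P0
  n3 'd': a→4  ←P1
  n4 'da': b→5
  n5 'dab': ·  ←P2
  n6 'a': b→7
  n7 'ab': ·  ←P3

BFS fail/out derivation:
  fail(1) 'c': from fail(0)=0 chase 'c': 0 ⇒ 0;  out=∅∪out(0)=∅
  fail(3) 'd': from fail(0)=0 chase 'd': 0 ⇒ 0;  out={1}∪out(0)={1}
  fail(6) 'a': from fail(0)=0 chase 'a': 0 ⇒ 0;  out=∅∪out(0)=∅
  fail(2) 'cd': from fail(1)=0 chase 'd': 0 ⇒ 3;  out={0}∪out(3)={0,1}
  fail(4) 'da': from fail(3)=0 chase 'a': 0 ⇒ 6;  out=∅∪out(6)=∅
  fail(7) 'ab': from fail(6)=0 chase 'b': 0 ⇒ 0;  out={3}∪out(0)={3}
  fail(5) 'dab': from fail(4)=6 chase 'b': 6 ⇒ 7;  out={2}∪out(7)={2,3}

Run:
i=0 'a': node 0→6
i=1 'b': node 6→7  → match P3@[0:1]
i=2 'e': node 7→0 ·f
i=3 'c': node 0→1
i=4 'b': node 1→0 ·f
i=5 'd': node 0→3  → match P1@[5:5]
i=6 'a': node 3→4
i=7 'c': node 4→1 ·f
i=8 'd': node 1→2  → match P0@[7:8],P1@[8:8]
i=9 'b': node 2→0 ·f
i=10 'c': node 0→1
i=11 'd': node 1→2  → match P0@[10:11],P1@[11:11]
i=12 'd': node 2→3 ·f  → match P1@[12:12]
i=13 'a': node 3→4
i=14 'e': node 4→0 ·f
i=15 'e': node 0→0
i=16 'c': node 0→1
i=17 'b': node 1→0 ·f
i=18 'c': node 0→1
i=19 'd': node 1→2  → match P0@[18:19],P1@[19:19]
i=20 'c': node 2→1 ·f
i=21 'd': node 1→2  → match P0@[20:21],P1@[21:21]
i=22 'd': node 2→3 ·f  → match P1@[22:22]
i=23 'a': node 3→4
i=24 'd': node 4→3 ·f  → match P1@[24:24]
i=25 'a': node 3→4
i=26 'b': node 4→5  → match P2@[24:26],P3@[25:26]
i=27 'a': node 5→6 ·f
i=28 'b': node 6→7  → match P3@[27:28]
i=29 'a': node 7→6 ·f
i=30 'b': node 6→7  → match P3@[29:30]
i=31 'c': node 7→1 ·f
i=32 'e': node 1→0 ·f
i=33 'a': node 0→6

All matches (sorted): [[1,3],[5,1],[8,0],[8,1],[11,0],[11,1],[12,1],[19,0],[19,1],[21,0],[21,1],[22,1],[24,1],[26,2],[26,3],[28,3],[30,3]]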